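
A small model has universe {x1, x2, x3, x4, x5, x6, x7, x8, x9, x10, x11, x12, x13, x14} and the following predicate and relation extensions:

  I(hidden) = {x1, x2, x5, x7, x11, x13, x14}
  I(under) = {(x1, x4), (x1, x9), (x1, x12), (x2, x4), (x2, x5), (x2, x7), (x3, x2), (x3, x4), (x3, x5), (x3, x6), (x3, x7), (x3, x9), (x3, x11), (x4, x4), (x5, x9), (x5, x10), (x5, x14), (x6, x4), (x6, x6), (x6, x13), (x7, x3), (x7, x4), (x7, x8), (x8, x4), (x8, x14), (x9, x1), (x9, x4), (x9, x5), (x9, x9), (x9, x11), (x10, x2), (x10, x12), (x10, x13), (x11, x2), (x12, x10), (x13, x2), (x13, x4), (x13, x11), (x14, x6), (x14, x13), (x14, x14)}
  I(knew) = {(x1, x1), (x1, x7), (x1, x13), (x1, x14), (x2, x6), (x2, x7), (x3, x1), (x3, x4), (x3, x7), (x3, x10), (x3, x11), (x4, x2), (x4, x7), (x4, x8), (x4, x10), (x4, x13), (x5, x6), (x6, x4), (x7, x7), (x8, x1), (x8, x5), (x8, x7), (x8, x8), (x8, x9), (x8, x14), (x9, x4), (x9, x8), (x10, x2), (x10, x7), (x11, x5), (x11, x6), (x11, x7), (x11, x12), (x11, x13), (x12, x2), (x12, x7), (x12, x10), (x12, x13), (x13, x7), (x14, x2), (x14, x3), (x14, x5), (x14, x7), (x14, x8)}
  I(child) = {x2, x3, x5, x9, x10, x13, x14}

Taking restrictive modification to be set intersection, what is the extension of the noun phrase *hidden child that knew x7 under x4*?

⟦that knew x7⟧ = {x : ⟨x, x7⟩ ∈ ⟦knew⟧} = {x1, x2, x3, x4, x7, x8, x10, x11, x12, x13, x14}
⟦under x4⟧ = {x : ⟨x, x4⟩ ∈ ⟦under⟧} = {x1, x2, x3, x4, x6, x7, x8, x9, x13}
⟦child⟧ = {x2, x3, x5, x9, x10, x13, x14}
… ∩ ⟦that knew x7⟧ = {x2, x3, x5, x9, x10, x13, x14} ∩ {x1, x2, x3, x4, x7, x8, x10, x11, x12, x13, x14} = {x2, x3, x10, x13, x14}
… ∩ ⟦under x4⟧ = {x2, x3, x10, x13, x14} ∩ {x1, x2, x3, x4, x6, x7, x8, x9, x13} = {x2, x3, x13}
… ∩ ⟦hidden⟧ = {x2, x3, x13} ∩ {x1, x2, x5, x7, x11, x13, x14} = {x2, x13}
So ⟦hidden child that knew x7 under x4⟧ = {x2, x13}.

{x2, x13}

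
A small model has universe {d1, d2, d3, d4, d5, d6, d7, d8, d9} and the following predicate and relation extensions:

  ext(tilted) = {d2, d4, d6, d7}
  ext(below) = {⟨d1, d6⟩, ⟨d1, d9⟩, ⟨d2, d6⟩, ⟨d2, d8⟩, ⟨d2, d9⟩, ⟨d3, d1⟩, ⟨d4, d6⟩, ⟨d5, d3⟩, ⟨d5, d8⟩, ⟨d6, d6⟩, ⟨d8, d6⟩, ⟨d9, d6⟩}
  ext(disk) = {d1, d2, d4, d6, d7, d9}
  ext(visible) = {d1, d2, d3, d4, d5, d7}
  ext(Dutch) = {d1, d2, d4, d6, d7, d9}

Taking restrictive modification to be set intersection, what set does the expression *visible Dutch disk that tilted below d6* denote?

{d2, d4}

⟦that tilted⟧ = ⟦tilted⟧ = {d2, d4, d6, d7}
⟦below d6⟧ = {x : ⟨x, d6⟩ ∈ ⟦below⟧} = {d1, d2, d4, d6, d8, d9}
⟦disk⟧ = {d1, d2, d4, d6, d7, d9}
… ∩ ⟦that tilted⟧ = {d1, d2, d4, d6, d7, d9} ∩ {d2, d4, d6, d7} = {d2, d4, d6, d7}
… ∩ ⟦below d6⟧ = {d2, d4, d6, d7} ∩ {d1, d2, d4, d6, d8, d9} = {d2, d4, d6}
… ∩ ⟦visible⟧ = {d2, d4, d6} ∩ {d1, d2, d3, d4, d5, d7} = {d2, d4}
… ∩ ⟦Dutch⟧ = {d2, d4} ∩ {d1, d2, d4, d6, d7, d9} = {d2, d4}
So ⟦visible Dutch disk that tilted below d6⟧ = {d2, d4}.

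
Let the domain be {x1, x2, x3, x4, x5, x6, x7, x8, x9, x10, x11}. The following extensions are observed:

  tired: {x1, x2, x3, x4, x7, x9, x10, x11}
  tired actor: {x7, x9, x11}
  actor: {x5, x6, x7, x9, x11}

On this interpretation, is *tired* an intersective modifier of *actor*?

yes

⟦tired⟧ ∩ ⟦actor⟧ = {x1, x2, x3, x4, x7, x9, x10, x11} ∩ {x5, x6, x7, x9, x11} = {x7, x9, x11}
Observed ⟦tired actor⟧ = {x7, x9, x11}.
These coincide, so the modifier is intersective here.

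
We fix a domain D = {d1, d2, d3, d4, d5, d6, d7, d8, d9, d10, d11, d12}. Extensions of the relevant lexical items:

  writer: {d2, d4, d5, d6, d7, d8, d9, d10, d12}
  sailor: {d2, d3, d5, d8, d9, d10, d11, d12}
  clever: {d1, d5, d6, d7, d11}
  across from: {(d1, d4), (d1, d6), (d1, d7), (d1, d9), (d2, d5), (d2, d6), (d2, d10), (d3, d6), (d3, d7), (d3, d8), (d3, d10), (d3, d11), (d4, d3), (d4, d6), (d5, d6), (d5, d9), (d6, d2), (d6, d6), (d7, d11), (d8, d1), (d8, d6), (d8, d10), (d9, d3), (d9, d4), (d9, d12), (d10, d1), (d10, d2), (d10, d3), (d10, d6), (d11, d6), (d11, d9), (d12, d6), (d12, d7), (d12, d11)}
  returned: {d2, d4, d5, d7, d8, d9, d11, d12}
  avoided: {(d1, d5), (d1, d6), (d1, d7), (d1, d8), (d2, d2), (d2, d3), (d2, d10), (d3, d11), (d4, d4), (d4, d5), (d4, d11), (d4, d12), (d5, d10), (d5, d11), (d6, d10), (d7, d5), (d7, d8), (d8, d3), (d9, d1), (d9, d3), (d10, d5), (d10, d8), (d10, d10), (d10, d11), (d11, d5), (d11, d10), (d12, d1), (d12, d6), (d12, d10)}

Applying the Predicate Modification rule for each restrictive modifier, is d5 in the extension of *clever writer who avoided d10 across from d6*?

⟦who avoided d10⟧ = {x : ⟨x, d10⟩ ∈ ⟦avoided⟧} = {d2, d5, d6, d10, d11, d12}
⟦across from d6⟧ = {x : ⟨x, d6⟩ ∈ ⟦across from⟧} = {d1, d2, d3, d4, d5, d6, d8, d10, d11, d12}
⟦writer⟧ = {d2, d4, d5, d6, d7, d8, d9, d10, d12}
… ∩ ⟦who avoided d10⟧ = {d2, d4, d5, d6, d7, d8, d9, d10, d12} ∩ {d2, d5, d6, d10, d11, d12} = {d2, d5, d6, d10, d12}
… ∩ ⟦across from d6⟧ = {d2, d5, d6, d10, d12} ∩ {d1, d2, d3, d4, d5, d6, d8, d10, d11, d12} = {d2, d5, d6, d10, d12}
… ∩ ⟦clever⟧ = {d2, d5, d6, d10, d12} ∩ {d1, d5, d6, d7, d11} = {d5, d6}
⟦clever writer who avoided d10 across from d6⟧ = {d5, d6}; d5 ∈ this set.

yes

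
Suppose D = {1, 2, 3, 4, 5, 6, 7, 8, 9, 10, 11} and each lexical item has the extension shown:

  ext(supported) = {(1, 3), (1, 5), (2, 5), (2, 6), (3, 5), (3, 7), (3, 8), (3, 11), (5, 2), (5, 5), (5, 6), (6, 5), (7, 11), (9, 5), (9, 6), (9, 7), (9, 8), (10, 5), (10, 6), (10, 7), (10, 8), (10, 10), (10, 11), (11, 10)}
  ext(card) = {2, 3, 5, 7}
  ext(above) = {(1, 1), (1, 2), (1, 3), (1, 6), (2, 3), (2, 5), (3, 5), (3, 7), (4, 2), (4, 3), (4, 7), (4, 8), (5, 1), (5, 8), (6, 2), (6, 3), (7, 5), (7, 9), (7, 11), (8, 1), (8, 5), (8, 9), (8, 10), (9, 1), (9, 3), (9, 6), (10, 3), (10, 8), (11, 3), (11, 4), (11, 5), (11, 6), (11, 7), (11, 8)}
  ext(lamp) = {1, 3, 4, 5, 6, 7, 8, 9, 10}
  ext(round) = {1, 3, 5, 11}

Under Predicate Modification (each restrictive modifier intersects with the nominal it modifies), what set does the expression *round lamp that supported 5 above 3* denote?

⟦that supported 5⟧ = {x : ⟨x, 5⟩ ∈ ⟦supported⟧} = {1, 2, 3, 5, 6, 9, 10}
⟦above 3⟧ = {x : ⟨x, 3⟩ ∈ ⟦above⟧} = {1, 2, 4, 6, 9, 10, 11}
⟦lamp⟧ = {1, 3, 4, 5, 6, 7, 8, 9, 10}
… ∩ ⟦that supported 5⟧ = {1, 3, 4, 5, 6, 7, 8, 9, 10} ∩ {1, 2, 3, 5, 6, 9, 10} = {1, 3, 5, 6, 9, 10}
… ∩ ⟦above 3⟧ = {1, 3, 5, 6, 9, 10} ∩ {1, 2, 4, 6, 9, 10, 11} = {1, 6, 9, 10}
… ∩ ⟦round⟧ = {1, 6, 9, 10} ∩ {1, 3, 5, 11} = {1}
So ⟦round lamp that supported 5 above 3⟧ = {1}.

{1}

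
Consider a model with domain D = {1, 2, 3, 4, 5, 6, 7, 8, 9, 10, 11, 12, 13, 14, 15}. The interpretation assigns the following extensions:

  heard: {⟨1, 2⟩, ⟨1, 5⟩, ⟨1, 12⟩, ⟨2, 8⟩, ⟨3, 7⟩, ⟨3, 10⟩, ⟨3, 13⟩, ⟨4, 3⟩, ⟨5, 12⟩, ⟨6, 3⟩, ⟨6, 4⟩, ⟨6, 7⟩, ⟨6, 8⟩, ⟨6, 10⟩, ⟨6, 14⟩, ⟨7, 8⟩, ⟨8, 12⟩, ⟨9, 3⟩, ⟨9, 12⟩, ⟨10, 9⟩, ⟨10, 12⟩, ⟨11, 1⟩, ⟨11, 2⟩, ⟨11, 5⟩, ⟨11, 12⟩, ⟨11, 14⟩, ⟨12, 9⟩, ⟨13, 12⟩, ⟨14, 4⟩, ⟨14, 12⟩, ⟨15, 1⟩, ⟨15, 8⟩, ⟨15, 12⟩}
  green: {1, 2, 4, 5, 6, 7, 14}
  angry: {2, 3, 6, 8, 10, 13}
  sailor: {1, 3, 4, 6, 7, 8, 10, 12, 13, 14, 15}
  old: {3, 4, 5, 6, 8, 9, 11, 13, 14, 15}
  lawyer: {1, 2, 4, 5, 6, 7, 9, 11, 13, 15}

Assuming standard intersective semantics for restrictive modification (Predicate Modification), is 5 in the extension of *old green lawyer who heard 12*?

yes

⟦who heard 12⟧ = {x : ⟨x, 12⟩ ∈ ⟦heard⟧} = {1, 5, 8, 9, 10, 11, 13, 14, 15}
⟦lawyer⟧ = {1, 2, 4, 5, 6, 7, 9, 11, 13, 15}
… ∩ ⟦who heard 12⟧ = {1, 2, 4, 5, 6, 7, 9, 11, 13, 15} ∩ {1, 5, 8, 9, 10, 11, 13, 14, 15} = {1, 5, 9, 11, 13, 15}
… ∩ ⟦old⟧ = {1, 5, 9, 11, 13, 15} ∩ {3, 4, 5, 6, 8, 9, 11, 13, 14, 15} = {5, 9, 11, 13, 15}
… ∩ ⟦green⟧ = {5, 9, 11, 13, 15} ∩ {1, 2, 4, 5, 6, 7, 14} = {5}
⟦old green lawyer who heard 12⟧ = {5}; 5 ∈ this set.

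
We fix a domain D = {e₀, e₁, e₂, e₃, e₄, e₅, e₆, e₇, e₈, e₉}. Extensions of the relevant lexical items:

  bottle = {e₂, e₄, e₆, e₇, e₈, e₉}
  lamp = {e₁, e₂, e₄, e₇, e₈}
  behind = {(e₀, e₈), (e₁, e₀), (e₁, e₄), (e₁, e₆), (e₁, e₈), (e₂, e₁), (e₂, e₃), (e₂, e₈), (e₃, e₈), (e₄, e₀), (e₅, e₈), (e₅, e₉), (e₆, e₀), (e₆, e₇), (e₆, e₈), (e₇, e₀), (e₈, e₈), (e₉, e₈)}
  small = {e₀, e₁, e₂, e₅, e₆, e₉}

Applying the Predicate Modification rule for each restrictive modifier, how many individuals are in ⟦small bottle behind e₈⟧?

3

⟦behind e₈⟧ = {x : ⟨x, e₈⟩ ∈ ⟦behind⟧} = {e₀, e₁, e₂, e₃, e₅, e₆, e₈, e₉}
⟦bottle⟧ = {e₂, e₄, e₆, e₇, e₈, e₉}
… ∩ ⟦behind e₈⟧ = {e₂, e₄, e₆, e₇, e₈, e₉} ∩ {e₀, e₁, e₂, e₃, e₅, e₆, e₈, e₉} = {e₂, e₆, e₈, e₉}
… ∩ ⟦small⟧ = {e₂, e₆, e₈, e₉} ∩ {e₀, e₁, e₂, e₅, e₆, e₉} = {e₂, e₆, e₉}
⟦small bottle behind e₈⟧ = {e₂, e₆, e₉}, so the cardinality is 3.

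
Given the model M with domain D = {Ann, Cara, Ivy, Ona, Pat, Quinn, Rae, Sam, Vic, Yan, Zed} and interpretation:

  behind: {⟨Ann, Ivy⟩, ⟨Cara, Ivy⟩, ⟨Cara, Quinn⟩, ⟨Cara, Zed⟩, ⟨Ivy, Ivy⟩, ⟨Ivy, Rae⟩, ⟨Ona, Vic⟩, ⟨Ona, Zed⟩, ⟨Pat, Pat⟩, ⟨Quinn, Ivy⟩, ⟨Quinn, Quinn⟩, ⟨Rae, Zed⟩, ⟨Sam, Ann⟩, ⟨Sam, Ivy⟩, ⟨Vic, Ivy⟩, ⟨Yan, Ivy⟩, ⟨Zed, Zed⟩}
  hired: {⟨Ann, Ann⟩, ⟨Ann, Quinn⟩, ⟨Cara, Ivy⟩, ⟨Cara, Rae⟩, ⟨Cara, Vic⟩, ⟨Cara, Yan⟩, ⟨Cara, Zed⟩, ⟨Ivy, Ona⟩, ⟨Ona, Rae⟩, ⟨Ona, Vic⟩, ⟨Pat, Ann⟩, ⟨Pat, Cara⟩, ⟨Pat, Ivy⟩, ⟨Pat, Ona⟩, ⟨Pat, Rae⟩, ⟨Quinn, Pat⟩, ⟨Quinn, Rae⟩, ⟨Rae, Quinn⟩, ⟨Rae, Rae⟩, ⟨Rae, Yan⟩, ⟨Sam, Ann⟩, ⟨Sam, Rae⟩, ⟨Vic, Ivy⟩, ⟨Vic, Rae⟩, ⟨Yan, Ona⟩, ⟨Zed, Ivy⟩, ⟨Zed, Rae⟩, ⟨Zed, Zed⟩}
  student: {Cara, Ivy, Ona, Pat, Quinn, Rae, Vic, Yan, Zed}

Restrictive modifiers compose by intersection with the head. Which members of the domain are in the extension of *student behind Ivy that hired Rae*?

⟦behind Ivy⟧ = {x : ⟨x, Ivy⟩ ∈ ⟦behind⟧} = {Ann, Cara, Ivy, Quinn, Sam, Vic, Yan}
⟦that hired Rae⟧ = {x : ⟨x, Rae⟩ ∈ ⟦hired⟧} = {Cara, Ona, Pat, Quinn, Rae, Sam, Vic, Zed}
⟦student⟧ = {Cara, Ivy, Ona, Pat, Quinn, Rae, Vic, Yan, Zed}
… ∩ ⟦behind Ivy⟧ = {Cara, Ivy, Ona, Pat, Quinn, Rae, Vic, Yan, Zed} ∩ {Ann, Cara, Ivy, Quinn, Sam, Vic, Yan} = {Cara, Ivy, Quinn, Vic, Yan}
… ∩ ⟦that hired Rae⟧ = {Cara, Ivy, Quinn, Vic, Yan} ∩ {Cara, Ona, Pat, Quinn, Rae, Sam, Vic, Zed} = {Cara, Quinn, Vic}
So ⟦student behind Ivy that hired Rae⟧ = {Cara, Quinn, Vic}.

{Cara, Quinn, Vic}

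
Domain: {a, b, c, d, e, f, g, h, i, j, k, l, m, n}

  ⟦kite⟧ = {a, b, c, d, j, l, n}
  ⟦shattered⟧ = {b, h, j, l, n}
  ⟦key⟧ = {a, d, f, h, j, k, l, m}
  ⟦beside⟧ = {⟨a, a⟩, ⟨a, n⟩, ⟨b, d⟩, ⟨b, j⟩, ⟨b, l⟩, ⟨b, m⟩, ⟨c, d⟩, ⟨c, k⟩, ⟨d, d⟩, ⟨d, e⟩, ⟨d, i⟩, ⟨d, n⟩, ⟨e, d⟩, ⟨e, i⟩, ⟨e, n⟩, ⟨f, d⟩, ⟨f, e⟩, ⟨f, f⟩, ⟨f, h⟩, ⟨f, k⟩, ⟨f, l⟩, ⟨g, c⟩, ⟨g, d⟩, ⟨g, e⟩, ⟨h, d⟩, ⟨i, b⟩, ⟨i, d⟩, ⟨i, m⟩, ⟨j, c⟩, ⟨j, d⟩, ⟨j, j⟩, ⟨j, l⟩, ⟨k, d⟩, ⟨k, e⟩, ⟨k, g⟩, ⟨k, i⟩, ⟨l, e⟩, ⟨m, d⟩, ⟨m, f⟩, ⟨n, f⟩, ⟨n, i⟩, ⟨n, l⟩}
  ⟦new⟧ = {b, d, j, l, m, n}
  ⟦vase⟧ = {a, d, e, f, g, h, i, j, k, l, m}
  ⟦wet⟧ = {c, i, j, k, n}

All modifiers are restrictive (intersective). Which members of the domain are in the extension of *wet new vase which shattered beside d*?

⟦which shattered⟧ = ⟦shattered⟧ = {b, h, j, l, n}
⟦beside d⟧ = {x : ⟨x, d⟩ ∈ ⟦beside⟧} = {b, c, d, e, f, g, h, i, j, k, m}
⟦vase⟧ = {a, d, e, f, g, h, i, j, k, l, m}
… ∩ ⟦which shattered⟧ = {a, d, e, f, g, h, i, j, k, l, m} ∩ {b, h, j, l, n} = {h, j, l}
… ∩ ⟦beside d⟧ = {h, j, l} ∩ {b, c, d, e, f, g, h, i, j, k, m} = {h, j}
… ∩ ⟦wet⟧ = {h, j} ∩ {c, i, j, k, n} = {j}
… ∩ ⟦new⟧ = {j} ∩ {b, d, j, l, m, n} = {j}
So ⟦wet new vase which shattered beside d⟧ = {j}.

{j}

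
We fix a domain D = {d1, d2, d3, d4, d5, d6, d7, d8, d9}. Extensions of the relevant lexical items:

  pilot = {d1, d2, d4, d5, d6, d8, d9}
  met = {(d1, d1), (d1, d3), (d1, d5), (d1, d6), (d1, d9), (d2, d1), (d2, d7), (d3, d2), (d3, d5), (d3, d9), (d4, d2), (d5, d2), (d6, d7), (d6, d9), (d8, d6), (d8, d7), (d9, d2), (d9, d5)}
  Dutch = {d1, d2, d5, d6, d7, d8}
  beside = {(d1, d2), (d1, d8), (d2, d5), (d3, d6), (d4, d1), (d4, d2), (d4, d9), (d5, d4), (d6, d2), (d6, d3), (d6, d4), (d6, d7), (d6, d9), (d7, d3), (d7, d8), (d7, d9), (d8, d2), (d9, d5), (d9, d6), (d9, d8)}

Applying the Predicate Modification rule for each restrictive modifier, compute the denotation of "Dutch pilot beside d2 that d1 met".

⟦beside d2⟧ = {x : ⟨x, d2⟩ ∈ ⟦beside⟧} = {d1, d4, d6, d8}
⟦that d1 met⟧ = {x : ⟨d1, x⟩ ∈ ⟦met⟧} = {d1, d3, d5, d6, d9}
⟦pilot⟧ = {d1, d2, d4, d5, d6, d8, d9}
… ∩ ⟦beside d2⟧ = {d1, d2, d4, d5, d6, d8, d9} ∩ {d1, d4, d6, d8} = {d1, d4, d6, d8}
… ∩ ⟦that d1 met⟧ = {d1, d4, d6, d8} ∩ {d1, d3, d5, d6, d9} = {d1, d6}
… ∩ ⟦Dutch⟧ = {d1, d6} ∩ {d1, d2, d5, d6, d7, d8} = {d1, d6}
So ⟦Dutch pilot beside d2 that d1 met⟧ = {d1, d6}.

{d1, d6}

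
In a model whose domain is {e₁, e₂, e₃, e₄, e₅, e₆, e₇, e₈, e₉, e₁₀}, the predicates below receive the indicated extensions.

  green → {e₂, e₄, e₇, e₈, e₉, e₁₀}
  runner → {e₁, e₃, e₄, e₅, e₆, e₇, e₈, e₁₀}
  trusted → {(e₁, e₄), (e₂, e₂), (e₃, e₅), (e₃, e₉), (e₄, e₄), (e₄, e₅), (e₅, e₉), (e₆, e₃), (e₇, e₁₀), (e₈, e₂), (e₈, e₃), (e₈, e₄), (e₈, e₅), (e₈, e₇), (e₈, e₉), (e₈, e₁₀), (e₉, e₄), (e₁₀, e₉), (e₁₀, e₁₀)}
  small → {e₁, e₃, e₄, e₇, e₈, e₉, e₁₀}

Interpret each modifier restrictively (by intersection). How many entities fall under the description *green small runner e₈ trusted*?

⟦e₈ trusted⟧ = {x : ⟨e₈, x⟩ ∈ ⟦trusted⟧} = {e₂, e₃, e₄, e₅, e₇, e₉, e₁₀}
⟦runner⟧ = {e₁, e₃, e₄, e₅, e₆, e₇, e₈, e₁₀}
… ∩ ⟦e₈ trusted⟧ = {e₁, e₃, e₄, e₅, e₆, e₇, e₈, e₁₀} ∩ {e₂, e₃, e₄, e₅, e₇, e₉, e₁₀} = {e₃, e₄, e₅, e₇, e₁₀}
… ∩ ⟦green⟧ = {e₃, e₄, e₅, e₇, e₁₀} ∩ {e₂, e₄, e₇, e₈, e₉, e₁₀} = {e₄, e₇, e₁₀}
… ∩ ⟦small⟧ = {e₄, e₇, e₁₀} ∩ {e₁, e₃, e₄, e₇, e₈, e₉, e₁₀} = {e₄, e₇, e₁₀}
⟦green small runner e₈ trusted⟧ = {e₄, e₇, e₁₀}, so the cardinality is 3.

3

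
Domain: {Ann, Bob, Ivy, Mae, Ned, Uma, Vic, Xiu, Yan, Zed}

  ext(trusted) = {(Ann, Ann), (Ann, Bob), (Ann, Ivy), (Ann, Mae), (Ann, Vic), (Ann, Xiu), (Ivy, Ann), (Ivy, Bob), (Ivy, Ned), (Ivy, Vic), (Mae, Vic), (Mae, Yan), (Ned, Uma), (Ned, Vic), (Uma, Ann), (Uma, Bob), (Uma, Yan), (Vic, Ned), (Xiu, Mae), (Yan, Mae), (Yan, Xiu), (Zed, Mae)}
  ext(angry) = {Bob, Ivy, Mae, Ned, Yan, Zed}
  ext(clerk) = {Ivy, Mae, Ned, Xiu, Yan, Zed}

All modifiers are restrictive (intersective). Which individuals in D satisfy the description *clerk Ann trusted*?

⟦Ann trusted⟧ = {x : ⟨Ann, x⟩ ∈ ⟦trusted⟧} = {Ann, Bob, Ivy, Mae, Vic, Xiu}
⟦clerk⟧ = {Ivy, Mae, Ned, Xiu, Yan, Zed}
… ∩ ⟦Ann trusted⟧ = {Ivy, Mae, Ned, Xiu, Yan, Zed} ∩ {Ann, Bob, Ivy, Mae, Vic, Xiu} = {Ivy, Mae, Xiu}
So ⟦clerk Ann trusted⟧ = {Ivy, Mae, Xiu}.

{Ivy, Mae, Xiu}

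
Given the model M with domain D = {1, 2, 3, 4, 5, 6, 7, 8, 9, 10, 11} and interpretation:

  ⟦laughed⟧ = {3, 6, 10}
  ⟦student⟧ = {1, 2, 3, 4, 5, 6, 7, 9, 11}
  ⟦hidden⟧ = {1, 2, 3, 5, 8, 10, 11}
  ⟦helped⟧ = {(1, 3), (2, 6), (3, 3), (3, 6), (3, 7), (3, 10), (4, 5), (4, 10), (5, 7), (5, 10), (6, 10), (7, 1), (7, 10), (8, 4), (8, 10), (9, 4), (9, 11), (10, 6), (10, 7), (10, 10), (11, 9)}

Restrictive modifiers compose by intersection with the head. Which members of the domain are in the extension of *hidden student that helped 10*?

⟦that helped 10⟧ = {x : ⟨x, 10⟩ ∈ ⟦helped⟧} = {3, 4, 5, 6, 7, 8, 10}
⟦student⟧ = {1, 2, 3, 4, 5, 6, 7, 9, 11}
… ∩ ⟦that helped 10⟧ = {1, 2, 3, 4, 5, 6, 7, 9, 11} ∩ {3, 4, 5, 6, 7, 8, 10} = {3, 4, 5, 6, 7}
… ∩ ⟦hidden⟧ = {3, 4, 5, 6, 7} ∩ {1, 2, 3, 5, 8, 10, 11} = {3, 5}
So ⟦hidden student that helped 10⟧ = {3, 5}.

{3, 5}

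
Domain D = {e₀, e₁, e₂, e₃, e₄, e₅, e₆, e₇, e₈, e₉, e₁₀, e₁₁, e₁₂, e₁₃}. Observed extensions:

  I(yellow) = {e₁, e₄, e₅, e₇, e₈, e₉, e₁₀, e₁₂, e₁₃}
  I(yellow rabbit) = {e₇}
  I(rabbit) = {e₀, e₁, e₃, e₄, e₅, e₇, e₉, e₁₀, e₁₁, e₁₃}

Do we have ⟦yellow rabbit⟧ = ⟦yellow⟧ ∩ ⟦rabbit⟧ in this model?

⟦yellow⟧ ∩ ⟦rabbit⟧ = {e₁, e₄, e₅, e₇, e₈, e₉, e₁₀, e₁₂, e₁₃} ∩ {e₀, e₁, e₃, e₄, e₅, e₇, e₉, e₁₀, e₁₁, e₁₃} = {e₁, e₄, e₅, e₇, e₉, e₁₀, e₁₃}
Observed ⟦yellow rabbit⟧ = {e₇}.
These differ, so the modifier is not intersective in this model.

no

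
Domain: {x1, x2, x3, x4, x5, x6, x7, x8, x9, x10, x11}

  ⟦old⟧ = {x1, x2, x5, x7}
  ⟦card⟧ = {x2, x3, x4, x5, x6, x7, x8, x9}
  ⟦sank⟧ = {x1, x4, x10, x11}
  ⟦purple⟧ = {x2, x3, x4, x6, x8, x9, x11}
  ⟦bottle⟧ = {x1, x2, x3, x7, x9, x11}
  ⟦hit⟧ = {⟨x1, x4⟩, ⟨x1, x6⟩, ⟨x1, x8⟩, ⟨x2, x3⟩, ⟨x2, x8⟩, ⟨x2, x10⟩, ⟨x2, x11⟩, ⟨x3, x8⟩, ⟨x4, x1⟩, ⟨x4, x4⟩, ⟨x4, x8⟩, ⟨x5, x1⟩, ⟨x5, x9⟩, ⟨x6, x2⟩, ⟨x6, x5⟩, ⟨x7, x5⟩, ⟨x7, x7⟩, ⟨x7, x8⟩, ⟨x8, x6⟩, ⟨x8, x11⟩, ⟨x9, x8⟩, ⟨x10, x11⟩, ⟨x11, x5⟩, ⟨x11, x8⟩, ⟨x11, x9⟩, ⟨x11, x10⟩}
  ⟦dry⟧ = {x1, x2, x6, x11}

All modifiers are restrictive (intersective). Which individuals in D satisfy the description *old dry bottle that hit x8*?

⟦that hit x8⟧ = {x : ⟨x, x8⟩ ∈ ⟦hit⟧} = {x1, x2, x3, x4, x7, x9, x11}
⟦bottle⟧ = {x1, x2, x3, x7, x9, x11}
… ∩ ⟦that hit x8⟧ = {x1, x2, x3, x7, x9, x11} ∩ {x1, x2, x3, x4, x7, x9, x11} = {x1, x2, x3, x7, x9, x11}
… ∩ ⟦old⟧ = {x1, x2, x3, x7, x9, x11} ∩ {x1, x2, x5, x7} = {x1, x2, x7}
… ∩ ⟦dry⟧ = {x1, x2, x7} ∩ {x1, x2, x6, x11} = {x1, x2}
So ⟦old dry bottle that hit x8⟧ = {x1, x2}.

{x1, x2}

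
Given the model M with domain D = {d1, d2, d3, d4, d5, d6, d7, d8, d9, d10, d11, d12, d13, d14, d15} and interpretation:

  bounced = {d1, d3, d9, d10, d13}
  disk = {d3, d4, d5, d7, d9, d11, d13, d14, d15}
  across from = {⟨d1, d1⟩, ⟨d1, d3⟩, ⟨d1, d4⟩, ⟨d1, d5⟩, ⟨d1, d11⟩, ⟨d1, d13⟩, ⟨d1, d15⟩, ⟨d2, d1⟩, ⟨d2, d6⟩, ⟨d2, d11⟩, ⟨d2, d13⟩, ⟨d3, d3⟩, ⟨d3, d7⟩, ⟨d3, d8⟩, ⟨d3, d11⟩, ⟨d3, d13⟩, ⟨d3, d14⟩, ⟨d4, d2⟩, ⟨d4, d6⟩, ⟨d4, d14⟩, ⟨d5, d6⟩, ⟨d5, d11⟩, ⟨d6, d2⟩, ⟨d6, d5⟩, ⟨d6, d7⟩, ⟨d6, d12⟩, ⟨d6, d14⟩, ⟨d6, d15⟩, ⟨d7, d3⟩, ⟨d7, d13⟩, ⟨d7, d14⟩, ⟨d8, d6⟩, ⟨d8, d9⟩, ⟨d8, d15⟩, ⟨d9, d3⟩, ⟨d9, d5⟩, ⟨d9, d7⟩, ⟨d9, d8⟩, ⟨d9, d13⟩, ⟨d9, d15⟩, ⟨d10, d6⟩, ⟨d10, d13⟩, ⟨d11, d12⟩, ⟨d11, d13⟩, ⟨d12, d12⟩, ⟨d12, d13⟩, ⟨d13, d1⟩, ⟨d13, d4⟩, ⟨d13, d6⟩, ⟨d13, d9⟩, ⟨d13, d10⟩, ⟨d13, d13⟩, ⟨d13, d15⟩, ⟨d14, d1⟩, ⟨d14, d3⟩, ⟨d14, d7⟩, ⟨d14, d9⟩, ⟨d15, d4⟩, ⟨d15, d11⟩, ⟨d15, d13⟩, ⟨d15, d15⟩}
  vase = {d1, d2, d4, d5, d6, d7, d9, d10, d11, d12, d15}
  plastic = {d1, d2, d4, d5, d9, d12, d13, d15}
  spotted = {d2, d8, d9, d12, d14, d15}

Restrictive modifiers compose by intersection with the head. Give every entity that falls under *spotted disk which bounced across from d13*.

⟦which bounced⟧ = ⟦bounced⟧ = {d1, d3, d9, d10, d13}
⟦across from d13⟧ = {x : ⟨x, d13⟩ ∈ ⟦across from⟧} = {d1, d2, d3, d7, d9, d10, d11, d12, d13, d15}
⟦disk⟧ = {d3, d4, d5, d7, d9, d11, d13, d14, d15}
… ∩ ⟦which bounced⟧ = {d3, d4, d5, d7, d9, d11, d13, d14, d15} ∩ {d1, d3, d9, d10, d13} = {d3, d9, d13}
… ∩ ⟦across from d13⟧ = {d3, d9, d13} ∩ {d1, d2, d3, d7, d9, d10, d11, d12, d13, d15} = {d3, d9, d13}
… ∩ ⟦spotted⟧ = {d3, d9, d13} ∩ {d2, d8, d9, d12, d14, d15} = {d9}
So ⟦spotted disk which bounced across from d13⟧ = {d9}.

{d9}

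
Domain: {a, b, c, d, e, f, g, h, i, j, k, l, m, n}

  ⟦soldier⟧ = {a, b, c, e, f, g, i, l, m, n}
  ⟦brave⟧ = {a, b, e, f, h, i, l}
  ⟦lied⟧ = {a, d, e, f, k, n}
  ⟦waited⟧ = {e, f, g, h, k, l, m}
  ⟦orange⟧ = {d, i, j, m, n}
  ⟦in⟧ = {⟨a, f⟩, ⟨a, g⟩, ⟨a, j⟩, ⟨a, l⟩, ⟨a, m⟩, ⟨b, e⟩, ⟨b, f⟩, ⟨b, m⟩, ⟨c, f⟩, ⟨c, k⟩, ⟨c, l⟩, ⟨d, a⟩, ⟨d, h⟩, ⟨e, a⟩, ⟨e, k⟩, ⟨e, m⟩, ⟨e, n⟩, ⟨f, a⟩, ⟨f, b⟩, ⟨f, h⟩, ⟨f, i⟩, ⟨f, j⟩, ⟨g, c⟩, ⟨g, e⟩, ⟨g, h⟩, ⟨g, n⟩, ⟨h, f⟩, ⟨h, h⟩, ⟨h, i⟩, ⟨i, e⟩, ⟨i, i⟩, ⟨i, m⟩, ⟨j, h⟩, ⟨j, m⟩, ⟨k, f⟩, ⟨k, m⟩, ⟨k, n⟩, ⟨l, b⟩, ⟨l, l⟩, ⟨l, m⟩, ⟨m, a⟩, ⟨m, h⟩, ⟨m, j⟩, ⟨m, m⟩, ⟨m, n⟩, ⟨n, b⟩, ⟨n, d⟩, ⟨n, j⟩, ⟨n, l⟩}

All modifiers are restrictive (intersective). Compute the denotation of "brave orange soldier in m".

{i}

⟦in m⟧ = {x : ⟨x, m⟩ ∈ ⟦in⟧} = {a, b, e, i, j, k, l, m}
⟦soldier⟧ = {a, b, c, e, f, g, i, l, m, n}
… ∩ ⟦in m⟧ = {a, b, c, e, f, g, i, l, m, n} ∩ {a, b, e, i, j, k, l, m} = {a, b, e, i, l, m}
… ∩ ⟦brave⟧ = {a, b, e, i, l, m} ∩ {a, b, e, f, h, i, l} = {a, b, e, i, l}
… ∩ ⟦orange⟧ = {a, b, e, i, l} ∩ {d, i, j, m, n} = {i}
So ⟦brave orange soldier in m⟧ = {i}.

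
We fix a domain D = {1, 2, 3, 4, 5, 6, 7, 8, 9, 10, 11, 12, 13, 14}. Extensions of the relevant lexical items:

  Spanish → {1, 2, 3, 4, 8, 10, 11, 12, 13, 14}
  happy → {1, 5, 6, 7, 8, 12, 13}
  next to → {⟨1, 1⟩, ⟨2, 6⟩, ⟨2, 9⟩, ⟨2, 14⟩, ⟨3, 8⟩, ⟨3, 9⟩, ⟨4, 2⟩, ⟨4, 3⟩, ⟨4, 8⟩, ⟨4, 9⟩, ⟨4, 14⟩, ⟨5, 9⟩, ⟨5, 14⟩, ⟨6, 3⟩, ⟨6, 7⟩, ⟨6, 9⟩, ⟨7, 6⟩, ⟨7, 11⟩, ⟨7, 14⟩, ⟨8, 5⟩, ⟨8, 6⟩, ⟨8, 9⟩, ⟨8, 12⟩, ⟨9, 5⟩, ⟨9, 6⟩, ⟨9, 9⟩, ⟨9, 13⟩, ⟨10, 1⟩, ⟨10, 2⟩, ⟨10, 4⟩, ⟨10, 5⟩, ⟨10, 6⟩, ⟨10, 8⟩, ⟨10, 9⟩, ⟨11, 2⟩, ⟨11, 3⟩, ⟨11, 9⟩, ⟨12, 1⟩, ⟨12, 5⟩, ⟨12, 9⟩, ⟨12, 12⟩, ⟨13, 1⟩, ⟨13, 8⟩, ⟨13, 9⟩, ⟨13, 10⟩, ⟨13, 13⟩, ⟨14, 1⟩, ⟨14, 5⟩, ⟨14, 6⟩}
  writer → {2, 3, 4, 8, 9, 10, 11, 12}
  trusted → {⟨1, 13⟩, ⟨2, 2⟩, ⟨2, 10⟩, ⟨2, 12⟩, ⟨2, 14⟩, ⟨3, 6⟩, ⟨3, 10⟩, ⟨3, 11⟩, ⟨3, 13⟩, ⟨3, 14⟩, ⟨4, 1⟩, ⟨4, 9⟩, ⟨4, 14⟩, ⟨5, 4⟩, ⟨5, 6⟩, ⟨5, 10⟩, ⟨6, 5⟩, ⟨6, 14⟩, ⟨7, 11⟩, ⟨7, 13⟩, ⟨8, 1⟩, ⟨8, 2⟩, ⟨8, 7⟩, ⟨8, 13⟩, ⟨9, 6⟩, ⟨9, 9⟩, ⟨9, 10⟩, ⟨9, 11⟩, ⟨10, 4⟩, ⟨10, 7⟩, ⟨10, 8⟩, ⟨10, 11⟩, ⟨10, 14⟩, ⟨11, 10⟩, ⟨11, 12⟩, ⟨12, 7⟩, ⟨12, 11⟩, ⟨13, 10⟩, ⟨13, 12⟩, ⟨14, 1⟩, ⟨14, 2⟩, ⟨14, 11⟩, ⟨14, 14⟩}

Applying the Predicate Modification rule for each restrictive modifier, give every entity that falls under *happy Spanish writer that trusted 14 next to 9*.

⟦that trusted 14⟧ = {x : ⟨x, 14⟩ ∈ ⟦trusted⟧} = {2, 3, 4, 6, 10, 14}
⟦next to 9⟧ = {x : ⟨x, 9⟩ ∈ ⟦next to⟧} = {2, 3, 4, 5, 6, 8, 9, 10, 11, 12, 13}
⟦writer⟧ = {2, 3, 4, 8, 9, 10, 11, 12}
… ∩ ⟦that trusted 14⟧ = {2, 3, 4, 8, 9, 10, 11, 12} ∩ {2, 3, 4, 6, 10, 14} = {2, 3, 4, 10}
… ∩ ⟦next to 9⟧ = {2, 3, 4, 10} ∩ {2, 3, 4, 5, 6, 8, 9, 10, 11, 12, 13} = {2, 3, 4, 10}
… ∩ ⟦happy⟧ = {2, 3, 4, 10} ∩ {1, 5, 6, 7, 8, 12, 13} = ∅
… ∩ ⟦Spanish⟧ = ∅ ∩ {1, 2, 3, 4, 8, 10, 11, 12, 13, 14} = ∅
So ⟦happy Spanish writer that trusted 14 next to 9⟧ = {}.

{}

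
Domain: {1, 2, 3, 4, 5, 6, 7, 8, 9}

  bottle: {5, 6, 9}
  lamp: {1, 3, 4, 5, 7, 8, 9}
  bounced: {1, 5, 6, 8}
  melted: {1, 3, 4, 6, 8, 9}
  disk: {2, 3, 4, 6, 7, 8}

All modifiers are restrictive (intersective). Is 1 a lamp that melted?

yes

⟦that melted⟧ = ⟦melted⟧ = {1, 3, 4, 6, 8, 9}
⟦lamp⟧ = {1, 3, 4, 5, 7, 8, 9}
… ∩ ⟦that melted⟧ = {1, 3, 4, 5, 7, 8, 9} ∩ {1, 3, 4, 6, 8, 9} = {1, 3, 4, 8, 9}
⟦lamp that melted⟧ = {1, 3, 4, 8, 9}; 1 ∈ this set.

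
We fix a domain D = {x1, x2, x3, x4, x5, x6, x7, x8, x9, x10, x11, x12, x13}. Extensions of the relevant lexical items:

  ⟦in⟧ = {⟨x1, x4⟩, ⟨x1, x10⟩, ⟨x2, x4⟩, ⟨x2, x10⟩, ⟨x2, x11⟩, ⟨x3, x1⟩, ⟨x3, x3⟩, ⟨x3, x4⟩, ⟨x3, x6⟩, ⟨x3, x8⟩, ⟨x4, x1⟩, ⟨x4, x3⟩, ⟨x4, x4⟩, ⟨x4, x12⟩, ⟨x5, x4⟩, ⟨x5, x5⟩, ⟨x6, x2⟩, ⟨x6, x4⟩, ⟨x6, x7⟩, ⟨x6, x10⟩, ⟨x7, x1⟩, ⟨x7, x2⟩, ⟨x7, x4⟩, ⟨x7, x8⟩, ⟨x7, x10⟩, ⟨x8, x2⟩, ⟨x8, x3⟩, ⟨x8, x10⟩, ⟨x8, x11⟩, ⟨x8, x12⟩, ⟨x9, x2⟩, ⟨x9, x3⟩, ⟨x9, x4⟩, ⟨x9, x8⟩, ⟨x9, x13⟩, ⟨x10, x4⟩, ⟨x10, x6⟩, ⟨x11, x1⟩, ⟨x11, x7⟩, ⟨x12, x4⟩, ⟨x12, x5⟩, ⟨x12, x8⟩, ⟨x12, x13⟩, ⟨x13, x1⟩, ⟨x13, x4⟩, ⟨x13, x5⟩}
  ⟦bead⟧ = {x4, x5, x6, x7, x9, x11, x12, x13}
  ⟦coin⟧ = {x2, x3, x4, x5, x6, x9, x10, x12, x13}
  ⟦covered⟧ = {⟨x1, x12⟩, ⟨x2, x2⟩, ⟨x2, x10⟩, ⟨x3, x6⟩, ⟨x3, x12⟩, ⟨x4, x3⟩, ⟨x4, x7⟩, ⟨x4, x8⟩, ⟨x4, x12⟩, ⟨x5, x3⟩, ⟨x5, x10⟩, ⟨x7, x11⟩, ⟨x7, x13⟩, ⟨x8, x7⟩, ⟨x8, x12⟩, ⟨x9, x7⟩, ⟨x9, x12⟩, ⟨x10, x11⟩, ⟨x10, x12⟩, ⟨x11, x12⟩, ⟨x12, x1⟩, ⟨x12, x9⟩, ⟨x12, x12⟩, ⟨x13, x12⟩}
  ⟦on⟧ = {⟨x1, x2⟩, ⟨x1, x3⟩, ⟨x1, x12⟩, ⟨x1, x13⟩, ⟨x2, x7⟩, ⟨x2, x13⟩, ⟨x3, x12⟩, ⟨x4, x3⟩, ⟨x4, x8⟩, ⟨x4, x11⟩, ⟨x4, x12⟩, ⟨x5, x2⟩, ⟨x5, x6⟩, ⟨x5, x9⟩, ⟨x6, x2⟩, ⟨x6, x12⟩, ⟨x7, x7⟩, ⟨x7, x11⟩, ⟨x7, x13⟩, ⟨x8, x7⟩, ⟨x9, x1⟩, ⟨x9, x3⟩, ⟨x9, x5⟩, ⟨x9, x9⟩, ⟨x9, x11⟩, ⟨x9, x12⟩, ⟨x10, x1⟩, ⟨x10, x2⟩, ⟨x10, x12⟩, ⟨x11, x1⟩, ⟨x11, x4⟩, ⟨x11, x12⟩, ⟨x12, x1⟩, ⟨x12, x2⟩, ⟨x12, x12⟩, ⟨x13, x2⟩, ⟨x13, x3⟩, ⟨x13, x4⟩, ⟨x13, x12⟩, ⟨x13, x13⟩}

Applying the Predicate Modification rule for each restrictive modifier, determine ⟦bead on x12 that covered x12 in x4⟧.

{x4, x9, x12, x13}

⟦on x12⟧ = {x : ⟨x, x12⟩ ∈ ⟦on⟧} = {x1, x3, x4, x6, x9, x10, x11, x12, x13}
⟦that covered x12⟧ = {x : ⟨x, x12⟩ ∈ ⟦covered⟧} = {x1, x3, x4, x8, x9, x10, x11, x12, x13}
⟦in x4⟧ = {x : ⟨x, x4⟩ ∈ ⟦in⟧} = {x1, x2, x3, x4, x5, x6, x7, x9, x10, x12, x13}
⟦bead⟧ = {x4, x5, x6, x7, x9, x11, x12, x13}
… ∩ ⟦on x12⟧ = {x4, x5, x6, x7, x9, x11, x12, x13} ∩ {x1, x3, x4, x6, x9, x10, x11, x12, x13} = {x4, x6, x9, x11, x12, x13}
… ∩ ⟦that covered x12⟧ = {x4, x6, x9, x11, x12, x13} ∩ {x1, x3, x4, x8, x9, x10, x11, x12, x13} = {x4, x9, x11, x12, x13}
… ∩ ⟦in x4⟧ = {x4, x9, x11, x12, x13} ∩ {x1, x2, x3, x4, x5, x6, x7, x9, x10, x12, x13} = {x4, x9, x12, x13}
So ⟦bead on x12 that covered x12 in x4⟧ = {x4, x9, x12, x13}.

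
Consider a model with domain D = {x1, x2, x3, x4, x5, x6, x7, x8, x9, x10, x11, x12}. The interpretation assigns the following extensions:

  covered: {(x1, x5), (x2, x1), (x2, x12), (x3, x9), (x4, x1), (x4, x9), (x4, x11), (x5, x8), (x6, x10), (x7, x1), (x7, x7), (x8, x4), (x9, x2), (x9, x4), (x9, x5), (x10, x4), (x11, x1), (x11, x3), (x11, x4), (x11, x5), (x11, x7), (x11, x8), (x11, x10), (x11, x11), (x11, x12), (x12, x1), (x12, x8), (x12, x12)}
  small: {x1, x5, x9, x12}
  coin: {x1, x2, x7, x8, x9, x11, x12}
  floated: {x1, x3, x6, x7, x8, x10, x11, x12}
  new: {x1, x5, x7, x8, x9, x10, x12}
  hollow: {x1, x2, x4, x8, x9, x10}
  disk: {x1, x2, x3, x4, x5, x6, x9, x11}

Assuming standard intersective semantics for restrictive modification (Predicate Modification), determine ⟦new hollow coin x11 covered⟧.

⟦x11 covered⟧ = {x : ⟨x11, x⟩ ∈ ⟦covered⟧} = {x1, x3, x4, x5, x7, x8, x10, x11, x12}
⟦coin⟧ = {x1, x2, x7, x8, x9, x11, x12}
… ∩ ⟦x11 covered⟧ = {x1, x2, x7, x8, x9, x11, x12} ∩ {x1, x3, x4, x5, x7, x8, x10, x11, x12} = {x1, x7, x8, x11, x12}
… ∩ ⟦new⟧ = {x1, x7, x8, x11, x12} ∩ {x1, x5, x7, x8, x9, x10, x12} = {x1, x7, x8, x12}
… ∩ ⟦hollow⟧ = {x1, x7, x8, x12} ∩ {x1, x2, x4, x8, x9, x10} = {x1, x8}
So ⟦new hollow coin x11 covered⟧ = {x1, x8}.

{x1, x8}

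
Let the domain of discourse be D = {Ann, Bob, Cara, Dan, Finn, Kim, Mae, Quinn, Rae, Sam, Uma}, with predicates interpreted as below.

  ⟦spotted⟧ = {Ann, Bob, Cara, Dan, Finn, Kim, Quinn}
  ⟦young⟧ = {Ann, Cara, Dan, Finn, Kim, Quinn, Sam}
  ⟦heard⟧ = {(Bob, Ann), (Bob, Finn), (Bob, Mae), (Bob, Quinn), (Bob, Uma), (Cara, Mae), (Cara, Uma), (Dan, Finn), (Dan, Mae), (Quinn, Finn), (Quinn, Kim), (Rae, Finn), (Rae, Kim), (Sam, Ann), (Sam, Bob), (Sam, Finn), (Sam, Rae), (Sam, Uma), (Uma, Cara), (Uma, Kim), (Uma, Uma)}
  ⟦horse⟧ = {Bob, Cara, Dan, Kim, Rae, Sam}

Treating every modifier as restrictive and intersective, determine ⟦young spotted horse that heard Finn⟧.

⟦that heard Finn⟧ = {x : ⟨x, Finn⟩ ∈ ⟦heard⟧} = {Bob, Dan, Quinn, Rae, Sam}
⟦horse⟧ = {Bob, Cara, Dan, Kim, Rae, Sam}
… ∩ ⟦that heard Finn⟧ = {Bob, Cara, Dan, Kim, Rae, Sam} ∩ {Bob, Dan, Quinn, Rae, Sam} = {Bob, Dan, Rae, Sam}
… ∩ ⟦young⟧ = {Bob, Dan, Rae, Sam} ∩ {Ann, Cara, Dan, Finn, Kim, Quinn, Sam} = {Dan, Sam}
… ∩ ⟦spotted⟧ = {Dan, Sam} ∩ {Ann, Bob, Cara, Dan, Finn, Kim, Quinn} = {Dan}
So ⟦young spotted horse that heard Finn⟧ = {Dan}.

{Dan}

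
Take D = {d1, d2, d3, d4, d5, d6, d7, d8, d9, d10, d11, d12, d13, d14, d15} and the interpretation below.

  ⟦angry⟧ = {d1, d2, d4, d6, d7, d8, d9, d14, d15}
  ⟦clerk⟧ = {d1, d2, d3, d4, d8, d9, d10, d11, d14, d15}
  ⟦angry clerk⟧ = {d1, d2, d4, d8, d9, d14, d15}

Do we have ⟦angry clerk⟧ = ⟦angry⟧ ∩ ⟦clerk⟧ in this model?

⟦angry⟧ ∩ ⟦clerk⟧ = {d1, d2, d4, d6, d7, d8, d9, d14, d15} ∩ {d1, d2, d3, d4, d8, d9, d10, d11, d14, d15} = {d1, d2, d4, d8, d9, d14, d15}
Observed ⟦angry clerk⟧ = {d1, d2, d4, d8, d9, d14, d15}.
These coincide, so the modifier is intersective here.

yes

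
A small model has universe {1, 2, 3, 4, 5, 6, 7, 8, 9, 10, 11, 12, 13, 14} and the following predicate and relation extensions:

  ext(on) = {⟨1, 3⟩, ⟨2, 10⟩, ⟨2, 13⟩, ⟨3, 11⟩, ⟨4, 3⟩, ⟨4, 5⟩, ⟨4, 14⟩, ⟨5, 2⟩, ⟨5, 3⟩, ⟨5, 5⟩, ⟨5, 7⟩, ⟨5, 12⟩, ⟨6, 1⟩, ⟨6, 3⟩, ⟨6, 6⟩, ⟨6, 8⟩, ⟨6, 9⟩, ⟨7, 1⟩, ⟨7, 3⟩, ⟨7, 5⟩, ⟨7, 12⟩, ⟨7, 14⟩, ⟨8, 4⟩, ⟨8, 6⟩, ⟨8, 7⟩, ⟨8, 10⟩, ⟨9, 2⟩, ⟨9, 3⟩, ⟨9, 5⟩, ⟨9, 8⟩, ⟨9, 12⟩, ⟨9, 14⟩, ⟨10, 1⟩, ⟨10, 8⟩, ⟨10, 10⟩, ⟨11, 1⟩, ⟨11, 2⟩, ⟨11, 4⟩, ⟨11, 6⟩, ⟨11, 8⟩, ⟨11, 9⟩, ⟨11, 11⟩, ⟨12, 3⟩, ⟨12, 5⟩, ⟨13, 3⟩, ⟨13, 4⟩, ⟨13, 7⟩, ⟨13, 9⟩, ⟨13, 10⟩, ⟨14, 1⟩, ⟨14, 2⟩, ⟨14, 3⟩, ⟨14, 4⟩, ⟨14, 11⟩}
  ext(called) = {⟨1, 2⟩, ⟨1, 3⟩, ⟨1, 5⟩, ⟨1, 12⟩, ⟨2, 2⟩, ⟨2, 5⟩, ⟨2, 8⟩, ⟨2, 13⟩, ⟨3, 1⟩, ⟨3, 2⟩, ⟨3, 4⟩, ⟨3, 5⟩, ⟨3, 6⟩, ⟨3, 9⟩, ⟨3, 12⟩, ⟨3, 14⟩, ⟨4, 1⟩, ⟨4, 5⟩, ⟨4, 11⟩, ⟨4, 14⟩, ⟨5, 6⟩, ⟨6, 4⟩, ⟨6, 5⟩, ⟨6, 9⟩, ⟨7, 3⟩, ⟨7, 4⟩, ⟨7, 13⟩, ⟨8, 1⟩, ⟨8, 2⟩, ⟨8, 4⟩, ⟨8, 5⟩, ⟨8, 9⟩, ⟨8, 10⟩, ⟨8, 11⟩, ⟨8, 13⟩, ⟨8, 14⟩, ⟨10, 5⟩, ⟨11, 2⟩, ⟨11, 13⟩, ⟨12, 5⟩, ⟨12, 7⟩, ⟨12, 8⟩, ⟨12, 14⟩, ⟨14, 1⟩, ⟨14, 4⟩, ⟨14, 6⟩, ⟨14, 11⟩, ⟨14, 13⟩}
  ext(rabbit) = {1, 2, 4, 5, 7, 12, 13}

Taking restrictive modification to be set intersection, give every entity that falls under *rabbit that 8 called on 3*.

{1, 4, 5, 13}

⟦that 8 called⟧ = {x : ⟨8, x⟩ ∈ ⟦called⟧} = {1, 2, 4, 5, 9, 10, 11, 13, 14}
⟦on 3⟧ = {x : ⟨x, 3⟩ ∈ ⟦on⟧} = {1, 4, 5, 6, 7, 9, 12, 13, 14}
⟦rabbit⟧ = {1, 2, 4, 5, 7, 12, 13}
… ∩ ⟦that 8 called⟧ = {1, 2, 4, 5, 7, 12, 13} ∩ {1, 2, 4, 5, 9, 10, 11, 13, 14} = {1, 2, 4, 5, 13}
… ∩ ⟦on 3⟧ = {1, 2, 4, 5, 13} ∩ {1, 4, 5, 6, 7, 9, 12, 13, 14} = {1, 4, 5, 13}
So ⟦rabbit that 8 called on 3⟧ = {1, 4, 5, 13}.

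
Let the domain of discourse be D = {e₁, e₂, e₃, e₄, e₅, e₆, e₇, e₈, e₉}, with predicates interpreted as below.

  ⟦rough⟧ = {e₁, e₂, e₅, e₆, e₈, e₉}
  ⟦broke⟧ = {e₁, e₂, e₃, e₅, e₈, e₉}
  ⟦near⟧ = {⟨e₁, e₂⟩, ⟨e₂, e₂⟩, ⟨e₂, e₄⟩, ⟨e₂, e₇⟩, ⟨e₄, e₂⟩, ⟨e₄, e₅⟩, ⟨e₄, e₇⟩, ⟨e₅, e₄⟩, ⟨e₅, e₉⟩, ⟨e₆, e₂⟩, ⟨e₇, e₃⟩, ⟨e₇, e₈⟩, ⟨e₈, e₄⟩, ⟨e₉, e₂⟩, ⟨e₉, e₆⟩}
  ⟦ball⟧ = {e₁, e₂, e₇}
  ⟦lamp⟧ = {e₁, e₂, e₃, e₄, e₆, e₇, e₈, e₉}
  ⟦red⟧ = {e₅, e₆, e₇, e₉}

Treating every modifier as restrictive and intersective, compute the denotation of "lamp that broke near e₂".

⟦that broke⟧ = ⟦broke⟧ = {e₁, e₂, e₃, e₅, e₈, e₉}
⟦near e₂⟧ = {x : ⟨x, e₂⟩ ∈ ⟦near⟧} = {e₁, e₂, e₄, e₆, e₉}
⟦lamp⟧ = {e₁, e₂, e₃, e₄, e₆, e₇, e₈, e₉}
… ∩ ⟦that broke⟧ = {e₁, e₂, e₃, e₄, e₆, e₇, e₈, e₉} ∩ {e₁, e₂, e₃, e₅, e₈, e₉} = {e₁, e₂, e₃, e₈, e₉}
… ∩ ⟦near e₂⟧ = {e₁, e₂, e₃, e₈, e₉} ∩ {e₁, e₂, e₄, e₆, e₉} = {e₁, e₂, e₉}
So ⟦lamp that broke near e₂⟧ = {e₁, e₂, e₉}.

{e₁, e₂, e₉}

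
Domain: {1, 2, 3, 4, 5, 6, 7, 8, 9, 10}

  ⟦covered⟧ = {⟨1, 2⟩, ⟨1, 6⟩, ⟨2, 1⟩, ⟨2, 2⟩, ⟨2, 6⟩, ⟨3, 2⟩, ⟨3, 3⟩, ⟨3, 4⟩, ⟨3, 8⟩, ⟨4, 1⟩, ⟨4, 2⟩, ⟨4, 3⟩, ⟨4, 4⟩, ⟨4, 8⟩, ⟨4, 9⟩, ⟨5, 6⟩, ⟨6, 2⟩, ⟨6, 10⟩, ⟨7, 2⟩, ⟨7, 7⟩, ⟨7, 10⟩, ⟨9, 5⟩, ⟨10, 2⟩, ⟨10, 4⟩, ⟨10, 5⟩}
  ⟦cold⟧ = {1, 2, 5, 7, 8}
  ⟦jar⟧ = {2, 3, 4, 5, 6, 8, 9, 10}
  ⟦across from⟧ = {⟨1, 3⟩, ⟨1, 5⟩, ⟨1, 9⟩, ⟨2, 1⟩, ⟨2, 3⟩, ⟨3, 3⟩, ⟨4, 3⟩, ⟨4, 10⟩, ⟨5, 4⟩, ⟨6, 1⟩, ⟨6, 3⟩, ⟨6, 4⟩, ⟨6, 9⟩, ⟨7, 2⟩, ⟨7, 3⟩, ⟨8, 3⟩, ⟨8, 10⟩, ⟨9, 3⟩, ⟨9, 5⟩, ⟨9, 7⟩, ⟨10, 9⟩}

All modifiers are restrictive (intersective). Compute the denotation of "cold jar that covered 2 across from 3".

{2}

⟦that covered 2⟧ = {x : ⟨x, 2⟩ ∈ ⟦covered⟧} = {1, 2, 3, 4, 6, 7, 10}
⟦across from 3⟧ = {x : ⟨x, 3⟩ ∈ ⟦across from⟧} = {1, 2, 3, 4, 6, 7, 8, 9}
⟦jar⟧ = {2, 3, 4, 5, 6, 8, 9, 10}
… ∩ ⟦that covered 2⟧ = {2, 3, 4, 5, 6, 8, 9, 10} ∩ {1, 2, 3, 4, 6, 7, 10} = {2, 3, 4, 6, 10}
… ∩ ⟦across from 3⟧ = {2, 3, 4, 6, 10} ∩ {1, 2, 3, 4, 6, 7, 8, 9} = {2, 3, 4, 6}
… ∩ ⟦cold⟧ = {2, 3, 4, 6} ∩ {1, 2, 5, 7, 8} = {2}
So ⟦cold jar that covered 2 across from 3⟧ = {2}.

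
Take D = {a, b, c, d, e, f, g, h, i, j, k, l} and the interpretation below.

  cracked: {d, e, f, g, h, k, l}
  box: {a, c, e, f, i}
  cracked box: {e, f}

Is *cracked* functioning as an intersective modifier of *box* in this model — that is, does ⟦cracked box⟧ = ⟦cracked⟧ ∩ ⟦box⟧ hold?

⟦cracked⟧ ∩ ⟦box⟧ = {d, e, f, g, h, k, l} ∩ {a, c, e, f, i} = {e, f}
Observed ⟦cracked box⟧ = {e, f}.
These coincide, so the modifier is intersective here.

yes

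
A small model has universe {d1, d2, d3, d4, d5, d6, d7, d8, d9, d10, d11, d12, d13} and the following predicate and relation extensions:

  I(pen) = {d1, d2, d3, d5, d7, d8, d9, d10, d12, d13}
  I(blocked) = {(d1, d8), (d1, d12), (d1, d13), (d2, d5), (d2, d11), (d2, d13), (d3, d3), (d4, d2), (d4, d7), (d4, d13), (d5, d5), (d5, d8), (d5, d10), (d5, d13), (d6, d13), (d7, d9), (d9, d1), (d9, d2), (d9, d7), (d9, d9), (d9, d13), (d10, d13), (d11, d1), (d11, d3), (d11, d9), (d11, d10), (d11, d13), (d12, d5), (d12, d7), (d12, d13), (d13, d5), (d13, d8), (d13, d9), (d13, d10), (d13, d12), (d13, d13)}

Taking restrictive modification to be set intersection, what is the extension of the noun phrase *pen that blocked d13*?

⟦that blocked d13⟧ = {x : ⟨x, d13⟩ ∈ ⟦blocked⟧} = {d1, d2, d4, d5, d6, d9, d10, d11, d12, d13}
⟦pen⟧ = {d1, d2, d3, d5, d7, d8, d9, d10, d12, d13}
… ∩ ⟦that blocked d13⟧ = {d1, d2, d3, d5, d7, d8, d9, d10, d12, d13} ∩ {d1, d2, d4, d5, d6, d9, d10, d11, d12, d13} = {d1, d2, d5, d9, d10, d12, d13}
So ⟦pen that blocked d13⟧ = {d1, d2, d5, d9, d10, d12, d13}.

{d1, d2, d5, d9, d10, d12, d13}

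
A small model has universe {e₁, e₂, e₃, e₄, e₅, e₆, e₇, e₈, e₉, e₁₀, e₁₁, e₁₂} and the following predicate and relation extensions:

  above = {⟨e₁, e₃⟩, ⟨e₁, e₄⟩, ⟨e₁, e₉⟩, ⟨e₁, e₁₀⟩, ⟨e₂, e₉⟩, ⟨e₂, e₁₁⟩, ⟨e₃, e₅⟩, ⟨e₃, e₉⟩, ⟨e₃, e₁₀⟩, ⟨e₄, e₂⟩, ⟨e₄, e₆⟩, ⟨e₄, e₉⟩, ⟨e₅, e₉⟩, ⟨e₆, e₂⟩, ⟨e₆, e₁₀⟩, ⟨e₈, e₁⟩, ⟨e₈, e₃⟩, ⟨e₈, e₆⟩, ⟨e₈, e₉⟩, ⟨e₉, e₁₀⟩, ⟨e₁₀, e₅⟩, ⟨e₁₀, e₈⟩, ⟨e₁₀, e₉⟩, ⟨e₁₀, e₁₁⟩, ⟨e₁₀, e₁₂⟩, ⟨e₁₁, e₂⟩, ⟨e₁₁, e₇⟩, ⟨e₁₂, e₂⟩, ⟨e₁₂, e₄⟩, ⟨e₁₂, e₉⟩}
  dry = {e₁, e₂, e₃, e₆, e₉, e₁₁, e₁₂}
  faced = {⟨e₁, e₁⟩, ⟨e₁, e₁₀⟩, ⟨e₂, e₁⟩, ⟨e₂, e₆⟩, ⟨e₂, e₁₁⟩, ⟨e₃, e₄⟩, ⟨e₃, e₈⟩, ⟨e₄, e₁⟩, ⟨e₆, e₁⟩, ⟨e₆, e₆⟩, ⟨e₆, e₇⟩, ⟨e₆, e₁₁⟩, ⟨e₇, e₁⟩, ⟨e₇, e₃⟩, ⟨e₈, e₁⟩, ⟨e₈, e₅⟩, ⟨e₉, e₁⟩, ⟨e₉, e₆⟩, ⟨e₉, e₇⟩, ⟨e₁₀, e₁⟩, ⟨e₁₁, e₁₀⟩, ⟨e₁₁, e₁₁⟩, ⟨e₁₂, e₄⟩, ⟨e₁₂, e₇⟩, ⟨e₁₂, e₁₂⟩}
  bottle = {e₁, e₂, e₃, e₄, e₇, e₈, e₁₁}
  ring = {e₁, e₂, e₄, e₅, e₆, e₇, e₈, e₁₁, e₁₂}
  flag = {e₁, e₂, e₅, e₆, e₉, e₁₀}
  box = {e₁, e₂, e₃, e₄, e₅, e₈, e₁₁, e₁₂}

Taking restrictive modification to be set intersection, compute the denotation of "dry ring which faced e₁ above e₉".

{e₁, e₂}

⟦which faced e₁⟧ = {x : ⟨x, e₁⟩ ∈ ⟦faced⟧} = {e₁, e₂, e₄, e₆, e₇, e₈, e₉, e₁₀}
⟦above e₉⟧ = {x : ⟨x, e₉⟩ ∈ ⟦above⟧} = {e₁, e₂, e₃, e₄, e₅, e₈, e₁₀, e₁₂}
⟦ring⟧ = {e₁, e₂, e₄, e₅, e₆, e₇, e₈, e₁₁, e₁₂}
… ∩ ⟦which faced e₁⟧ = {e₁, e₂, e₄, e₅, e₆, e₇, e₈, e₁₁, e₁₂} ∩ {e₁, e₂, e₄, e₆, e₇, e₈, e₉, e₁₀} = {e₁, e₂, e₄, e₆, e₇, e₈}
… ∩ ⟦above e₉⟧ = {e₁, e₂, e₄, e₆, e₇, e₈} ∩ {e₁, e₂, e₃, e₄, e₅, e₈, e₁₀, e₁₂} = {e₁, e₂, e₄, e₈}
… ∩ ⟦dry⟧ = {e₁, e₂, e₄, e₈} ∩ {e₁, e₂, e₃, e₆, e₉, e₁₁, e₁₂} = {e₁, e₂}
So ⟦dry ring which faced e₁ above e₉⟧ = {e₁, e₂}.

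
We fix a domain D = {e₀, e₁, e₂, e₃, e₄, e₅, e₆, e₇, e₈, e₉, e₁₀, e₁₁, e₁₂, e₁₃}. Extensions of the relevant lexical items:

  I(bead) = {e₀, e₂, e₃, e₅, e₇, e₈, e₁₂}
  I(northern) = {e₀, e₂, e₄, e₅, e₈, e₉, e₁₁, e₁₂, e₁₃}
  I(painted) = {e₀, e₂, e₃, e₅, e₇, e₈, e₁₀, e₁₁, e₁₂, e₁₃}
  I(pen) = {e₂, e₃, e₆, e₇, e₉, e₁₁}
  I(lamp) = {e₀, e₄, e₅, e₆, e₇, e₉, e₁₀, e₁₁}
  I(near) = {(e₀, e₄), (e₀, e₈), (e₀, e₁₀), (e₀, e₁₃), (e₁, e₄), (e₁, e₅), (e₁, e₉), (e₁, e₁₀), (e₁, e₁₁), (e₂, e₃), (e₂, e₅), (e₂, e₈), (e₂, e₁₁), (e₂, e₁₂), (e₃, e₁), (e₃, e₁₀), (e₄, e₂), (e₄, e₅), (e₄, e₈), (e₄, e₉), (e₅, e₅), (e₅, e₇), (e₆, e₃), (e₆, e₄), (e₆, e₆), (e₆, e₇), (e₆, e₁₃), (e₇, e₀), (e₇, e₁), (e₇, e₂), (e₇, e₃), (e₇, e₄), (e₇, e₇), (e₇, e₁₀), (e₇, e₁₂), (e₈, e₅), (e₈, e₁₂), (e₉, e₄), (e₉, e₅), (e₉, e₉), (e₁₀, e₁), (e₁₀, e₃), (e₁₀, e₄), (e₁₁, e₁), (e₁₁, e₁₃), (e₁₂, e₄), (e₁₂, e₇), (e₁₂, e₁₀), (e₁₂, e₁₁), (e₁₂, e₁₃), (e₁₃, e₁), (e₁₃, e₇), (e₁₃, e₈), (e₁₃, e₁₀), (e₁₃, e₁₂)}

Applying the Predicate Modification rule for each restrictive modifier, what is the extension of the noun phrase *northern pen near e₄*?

{e₉}

⟦near e₄⟧ = {x : ⟨x, e₄⟩ ∈ ⟦near⟧} = {e₀, e₁, e₆, e₇, e₉, e₁₀, e₁₂}
⟦pen⟧ = {e₂, e₃, e₆, e₇, e₉, e₁₁}
… ∩ ⟦near e₄⟧ = {e₂, e₃, e₆, e₇, e₉, e₁₁} ∩ {e₀, e₁, e₆, e₇, e₉, e₁₀, e₁₂} = {e₆, e₇, e₉}
… ∩ ⟦northern⟧ = {e₆, e₇, e₉} ∩ {e₀, e₂, e₄, e₅, e₈, e₉, e₁₁, e₁₂, e₁₃} = {e₉}
So ⟦northern pen near e₄⟧ = {e₉}.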